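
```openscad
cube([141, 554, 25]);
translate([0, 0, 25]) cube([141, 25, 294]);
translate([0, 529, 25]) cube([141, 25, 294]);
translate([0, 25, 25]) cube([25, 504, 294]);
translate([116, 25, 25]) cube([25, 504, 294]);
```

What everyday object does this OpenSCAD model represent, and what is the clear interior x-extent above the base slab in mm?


An open box. The internal width is 91 mm.

A 141×554 base slab with four walls standing on it — an open box. The base is 141 mm wide and the walls are 25 mm thick, so the internal width is 141 − 2 × 25 = 91 mm.


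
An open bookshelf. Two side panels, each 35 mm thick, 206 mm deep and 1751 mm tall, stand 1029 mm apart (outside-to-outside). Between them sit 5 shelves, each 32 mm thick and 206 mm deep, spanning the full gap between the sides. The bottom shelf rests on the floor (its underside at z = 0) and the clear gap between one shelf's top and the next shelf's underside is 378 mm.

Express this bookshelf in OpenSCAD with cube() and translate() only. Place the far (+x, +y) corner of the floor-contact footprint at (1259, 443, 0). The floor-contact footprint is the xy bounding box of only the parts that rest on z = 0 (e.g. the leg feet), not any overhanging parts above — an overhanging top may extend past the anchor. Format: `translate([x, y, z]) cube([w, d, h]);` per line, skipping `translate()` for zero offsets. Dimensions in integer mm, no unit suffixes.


translate([230, 237, 0]) cube([35, 206, 1751]);
translate([1224, 237, 0]) cube([35, 206, 1751]);
translate([265, 237, 0]) cube([959, 206, 32]);
translate([265, 237, 410]) cube([959, 206, 32]);
translate([265, 237, 820]) cube([959, 206, 32]);
translate([265, 237, 1230]) cube([959, 206, 32]);
translate([265, 237, 1640]) cube([959, 206, 32]);


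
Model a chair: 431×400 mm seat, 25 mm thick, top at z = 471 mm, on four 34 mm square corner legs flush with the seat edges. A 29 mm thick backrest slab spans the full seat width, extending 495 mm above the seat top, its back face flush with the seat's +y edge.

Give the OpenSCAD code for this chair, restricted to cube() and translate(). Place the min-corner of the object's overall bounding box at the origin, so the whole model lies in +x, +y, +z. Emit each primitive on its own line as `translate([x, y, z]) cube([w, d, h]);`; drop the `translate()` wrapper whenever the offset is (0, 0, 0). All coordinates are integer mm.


translate([0, 0, 446]) cube([431, 400, 25]);
cube([34, 34, 446]);
translate([397, 0, 0]) cube([34, 34, 446]);
translate([0, 366, 0]) cube([34, 34, 446]);
translate([397, 366, 0]) cube([34, 34, 446]);
translate([0, 371, 471]) cube([431, 29, 495]);


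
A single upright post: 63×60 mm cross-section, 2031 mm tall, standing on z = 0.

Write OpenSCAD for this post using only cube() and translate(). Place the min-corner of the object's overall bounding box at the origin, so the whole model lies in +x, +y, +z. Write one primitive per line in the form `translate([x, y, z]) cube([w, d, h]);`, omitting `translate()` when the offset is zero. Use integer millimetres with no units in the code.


cube([63, 60, 2031]);


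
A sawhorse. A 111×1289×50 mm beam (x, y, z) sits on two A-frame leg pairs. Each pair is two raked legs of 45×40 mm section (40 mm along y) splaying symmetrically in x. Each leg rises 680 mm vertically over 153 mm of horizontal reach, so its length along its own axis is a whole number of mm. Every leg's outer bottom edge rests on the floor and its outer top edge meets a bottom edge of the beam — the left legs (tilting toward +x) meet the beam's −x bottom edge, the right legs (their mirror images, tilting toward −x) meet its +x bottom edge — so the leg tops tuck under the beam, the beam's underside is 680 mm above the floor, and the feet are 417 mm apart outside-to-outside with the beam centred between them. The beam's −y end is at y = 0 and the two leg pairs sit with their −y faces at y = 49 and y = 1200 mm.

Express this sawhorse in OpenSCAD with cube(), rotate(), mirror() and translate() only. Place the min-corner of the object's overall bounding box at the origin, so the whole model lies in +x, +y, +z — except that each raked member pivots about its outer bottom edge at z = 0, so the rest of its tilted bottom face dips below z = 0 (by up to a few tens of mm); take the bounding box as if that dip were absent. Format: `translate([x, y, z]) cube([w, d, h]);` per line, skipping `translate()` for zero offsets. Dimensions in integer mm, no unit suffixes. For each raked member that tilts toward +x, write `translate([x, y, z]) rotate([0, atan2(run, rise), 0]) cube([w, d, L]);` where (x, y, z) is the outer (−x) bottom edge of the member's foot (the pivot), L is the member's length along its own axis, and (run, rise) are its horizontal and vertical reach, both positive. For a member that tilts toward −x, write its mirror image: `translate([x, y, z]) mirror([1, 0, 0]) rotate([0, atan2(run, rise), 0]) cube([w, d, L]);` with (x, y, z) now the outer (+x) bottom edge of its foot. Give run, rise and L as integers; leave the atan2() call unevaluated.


// leg length = √(153² + 680²) = 697
// right-leg outer foot x = 2·153 + 111 = 417
// beam min-corner = (153, 0, 680)
translate([153, 0, 680]) cube([111, 1289, 50]);
translate([0, 49, 0]) rotate([0, atan2(153, 680), 0]) cube([45, 40, 697]);
translate([417, 49, 0]) mirror([1, 0, 0]) rotate([0, atan2(153, 680), 0]) cube([45, 40, 697]);
translate([0, 1200, 0]) rotate([0, atan2(153, 680), 0]) cube([45, 40, 697]);
translate([417, 1200, 0]) mirror([1, 0, 0]) rotate([0, atan2(153, 680), 0]) cube([45, 40, 697]);


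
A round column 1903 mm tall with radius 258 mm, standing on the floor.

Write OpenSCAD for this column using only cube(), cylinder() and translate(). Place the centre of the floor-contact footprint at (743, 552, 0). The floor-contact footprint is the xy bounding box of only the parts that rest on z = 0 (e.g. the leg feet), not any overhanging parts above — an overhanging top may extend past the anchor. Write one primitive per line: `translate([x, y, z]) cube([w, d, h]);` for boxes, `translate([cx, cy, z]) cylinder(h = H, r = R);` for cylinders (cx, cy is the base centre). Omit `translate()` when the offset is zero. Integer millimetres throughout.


translate([743, 552, 0]) cylinder(h = 1903, r = 258);


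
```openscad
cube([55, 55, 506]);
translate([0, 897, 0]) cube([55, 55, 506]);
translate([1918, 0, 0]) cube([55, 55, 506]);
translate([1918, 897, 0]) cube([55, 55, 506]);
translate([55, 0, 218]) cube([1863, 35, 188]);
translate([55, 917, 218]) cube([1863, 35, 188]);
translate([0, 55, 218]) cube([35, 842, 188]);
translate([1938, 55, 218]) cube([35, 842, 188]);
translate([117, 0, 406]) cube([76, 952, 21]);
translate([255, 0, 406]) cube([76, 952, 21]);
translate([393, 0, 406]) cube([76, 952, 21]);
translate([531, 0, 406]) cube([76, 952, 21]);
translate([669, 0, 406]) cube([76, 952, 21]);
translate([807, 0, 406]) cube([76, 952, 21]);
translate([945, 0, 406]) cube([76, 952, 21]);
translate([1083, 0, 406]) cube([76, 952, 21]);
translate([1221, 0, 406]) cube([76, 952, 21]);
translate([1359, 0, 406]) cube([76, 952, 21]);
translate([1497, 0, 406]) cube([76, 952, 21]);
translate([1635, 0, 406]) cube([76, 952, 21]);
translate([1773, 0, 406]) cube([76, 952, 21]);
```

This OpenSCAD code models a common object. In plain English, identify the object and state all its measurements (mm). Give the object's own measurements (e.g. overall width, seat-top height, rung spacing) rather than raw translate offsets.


A bed frame 1973 mm long (x) by 952 mm wide (y). Four 55×55 mm corner posts, 506 mm tall, at the corners of the footprint. Four rails of 35 mm thickness and 188 mm height run between adjacent posts with their undersides at z = 218 mm, their outer faces flush with the outside of the frame (the two x-running rails run between the posts' inner faces; the two y-running rails run between the posts' inner faces). 13 slats, each 76 mm wide (x) and 21 mm thick, lie across the top of the two x-running rails, running the full 952 mm width of the frame in y; along x they sit between the end posts with a 62 mm gap after the −x posts and between neighbouring slats, leaving 69 mm before the +x posts.


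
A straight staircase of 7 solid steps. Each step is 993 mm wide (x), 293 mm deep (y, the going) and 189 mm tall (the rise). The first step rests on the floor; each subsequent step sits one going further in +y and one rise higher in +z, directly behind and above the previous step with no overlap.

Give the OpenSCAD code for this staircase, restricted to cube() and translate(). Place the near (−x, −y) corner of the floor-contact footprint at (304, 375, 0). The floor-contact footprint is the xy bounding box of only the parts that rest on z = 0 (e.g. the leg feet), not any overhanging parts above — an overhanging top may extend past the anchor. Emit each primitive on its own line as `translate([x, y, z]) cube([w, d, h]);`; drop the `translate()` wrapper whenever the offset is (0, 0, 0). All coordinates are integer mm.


translate([304, 375, 0]) cube([993, 293, 189]);
translate([304, 668, 189]) cube([993, 293, 189]);
translate([304, 961, 378]) cube([993, 293, 189]);
translate([304, 1254, 567]) cube([993, 293, 189]);
translate([304, 1547, 756]) cube([993, 293, 189]);
translate([304, 1840, 945]) cube([993, 293, 189]);
translate([304, 2133, 1134]) cube([993, 293, 189]);


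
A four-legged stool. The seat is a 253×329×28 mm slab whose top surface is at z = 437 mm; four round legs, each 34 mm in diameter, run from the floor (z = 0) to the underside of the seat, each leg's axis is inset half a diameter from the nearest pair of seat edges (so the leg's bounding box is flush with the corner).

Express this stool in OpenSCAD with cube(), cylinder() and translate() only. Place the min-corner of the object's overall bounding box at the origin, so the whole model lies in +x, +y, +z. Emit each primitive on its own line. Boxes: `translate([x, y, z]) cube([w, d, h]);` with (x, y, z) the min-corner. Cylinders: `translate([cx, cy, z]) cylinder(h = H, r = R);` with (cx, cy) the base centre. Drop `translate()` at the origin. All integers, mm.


// leg_h = 437 - 28 = 409
translate([0, 0, 409]) cube([253, 329, 28]);
translate([17, 17, 0]) cylinder(h = 409, r = 17);
translate([236, 17, 0]) cylinder(h = 409, r = 17);
translate([17, 312, 0]) cylinder(h = 409, r = 17);
translate([236, 312, 0]) cylinder(h = 409, r = 17);


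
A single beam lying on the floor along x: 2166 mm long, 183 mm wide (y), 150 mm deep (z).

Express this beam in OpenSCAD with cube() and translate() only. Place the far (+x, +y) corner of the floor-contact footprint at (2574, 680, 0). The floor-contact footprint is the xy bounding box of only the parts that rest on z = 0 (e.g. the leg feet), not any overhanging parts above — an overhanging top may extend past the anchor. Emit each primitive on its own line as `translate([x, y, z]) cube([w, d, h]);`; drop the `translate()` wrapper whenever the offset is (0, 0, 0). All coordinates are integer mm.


translate([408, 497, 0]) cube([2166, 183, 150]);


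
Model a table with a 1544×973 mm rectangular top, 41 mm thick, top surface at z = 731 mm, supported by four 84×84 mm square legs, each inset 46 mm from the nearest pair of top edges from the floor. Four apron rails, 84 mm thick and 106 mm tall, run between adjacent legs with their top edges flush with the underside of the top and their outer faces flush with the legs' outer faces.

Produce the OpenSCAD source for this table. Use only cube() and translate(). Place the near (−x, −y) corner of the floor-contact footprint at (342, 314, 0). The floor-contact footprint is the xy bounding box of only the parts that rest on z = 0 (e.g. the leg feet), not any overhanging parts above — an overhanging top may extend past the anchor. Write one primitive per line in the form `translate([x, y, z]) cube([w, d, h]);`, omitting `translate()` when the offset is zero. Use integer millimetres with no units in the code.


// leg_h = 731 - 41 = 690
// apron z = 690 - 106 = 584
translate([296, 268, 690]) cube([1544, 973, 41]);
translate([342, 314, 0]) cube([84, 84, 690]);
translate([1710, 314, 0]) cube([84, 84, 690]);
translate([342, 1111, 0]) cube([84, 84, 690]);
translate([1710, 1111, 0]) cube([84, 84, 690]);
translate([426, 314, 584]) cube([1284, 84, 106]);
translate([426, 1111, 584]) cube([1284, 84, 106]);
translate([342, 398, 584]) cube([84, 713, 106]);
translate([1710, 398, 584]) cube([84, 713, 106]);


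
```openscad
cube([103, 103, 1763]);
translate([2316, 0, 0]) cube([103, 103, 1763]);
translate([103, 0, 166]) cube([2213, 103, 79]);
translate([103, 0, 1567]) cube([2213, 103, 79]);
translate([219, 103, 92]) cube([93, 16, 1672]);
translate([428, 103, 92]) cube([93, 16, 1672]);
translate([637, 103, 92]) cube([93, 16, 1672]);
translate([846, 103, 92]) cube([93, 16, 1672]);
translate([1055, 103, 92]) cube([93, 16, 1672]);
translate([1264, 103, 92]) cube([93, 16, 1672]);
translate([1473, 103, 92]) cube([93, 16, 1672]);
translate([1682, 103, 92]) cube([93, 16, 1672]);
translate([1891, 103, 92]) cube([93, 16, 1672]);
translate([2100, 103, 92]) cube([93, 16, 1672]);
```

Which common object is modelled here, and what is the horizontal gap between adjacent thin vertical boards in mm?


A fence section. The picket gap is 116 mm.

Two posts, two rails, 10 pickets — a fence section. Span 2213 mm holds 10 pickets of 93 mm with 11 equal gaps: ⌊(2213 − 10·93) / 11⌋ = 116 mm.


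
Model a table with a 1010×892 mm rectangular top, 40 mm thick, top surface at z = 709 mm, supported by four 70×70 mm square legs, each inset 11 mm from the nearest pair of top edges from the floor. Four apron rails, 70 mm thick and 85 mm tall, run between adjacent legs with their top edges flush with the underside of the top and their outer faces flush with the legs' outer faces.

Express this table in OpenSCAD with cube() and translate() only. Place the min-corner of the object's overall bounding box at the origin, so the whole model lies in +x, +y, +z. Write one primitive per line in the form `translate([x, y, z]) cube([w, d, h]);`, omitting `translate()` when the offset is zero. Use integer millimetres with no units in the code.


// leg_h = 709 - 40 = 669
// apron z = 669 - 85 = 584
translate([0, 0, 669]) cube([1010, 892, 40]);
translate([11, 11, 0]) cube([70, 70, 669]);
translate([929, 11, 0]) cube([70, 70, 669]);
translate([11, 811, 0]) cube([70, 70, 669]);
translate([929, 811, 0]) cube([70, 70, 669]);
translate([81, 11, 584]) cube([848, 70, 85]);
translate([81, 811, 584]) cube([848, 70, 85]);
translate([11, 81, 584]) cube([70, 730, 85]);
translate([929, 81, 584]) cube([70, 730, 85]);


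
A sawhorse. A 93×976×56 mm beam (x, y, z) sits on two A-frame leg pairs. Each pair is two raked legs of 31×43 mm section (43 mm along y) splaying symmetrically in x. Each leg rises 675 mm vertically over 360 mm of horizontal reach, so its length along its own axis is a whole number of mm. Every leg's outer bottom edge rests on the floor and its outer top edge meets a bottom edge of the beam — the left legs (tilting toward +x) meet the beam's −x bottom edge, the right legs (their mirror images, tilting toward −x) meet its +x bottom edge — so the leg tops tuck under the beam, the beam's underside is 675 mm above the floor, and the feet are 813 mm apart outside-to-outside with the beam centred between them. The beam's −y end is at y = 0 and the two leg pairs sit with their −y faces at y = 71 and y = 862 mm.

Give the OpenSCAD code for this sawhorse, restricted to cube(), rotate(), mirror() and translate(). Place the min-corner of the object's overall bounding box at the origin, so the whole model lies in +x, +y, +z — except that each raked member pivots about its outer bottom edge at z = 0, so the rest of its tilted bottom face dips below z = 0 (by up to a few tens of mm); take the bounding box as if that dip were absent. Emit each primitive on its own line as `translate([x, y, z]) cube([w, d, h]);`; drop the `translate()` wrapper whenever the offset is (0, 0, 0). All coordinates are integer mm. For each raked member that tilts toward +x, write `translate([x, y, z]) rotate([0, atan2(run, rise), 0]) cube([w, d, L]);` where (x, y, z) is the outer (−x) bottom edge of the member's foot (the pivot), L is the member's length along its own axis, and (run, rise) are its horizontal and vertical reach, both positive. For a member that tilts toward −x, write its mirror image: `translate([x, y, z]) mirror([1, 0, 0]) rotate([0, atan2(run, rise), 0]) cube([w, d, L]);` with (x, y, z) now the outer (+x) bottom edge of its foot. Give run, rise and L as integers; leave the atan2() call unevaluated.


// leg length = √(360² + 675²) = 765
// right-leg outer foot x = 2·360 + 93 = 813
// beam min-corner = (360, 0, 675)
translate([360, 0, 675]) cube([93, 976, 56]);
translate([0, 71, 0]) rotate([0, atan2(360, 675), 0]) cube([31, 43, 765]);
translate([813, 71, 0]) mirror([1, 0, 0]) rotate([0, atan2(360, 675), 0]) cube([31, 43, 765]);
translate([0, 862, 0]) rotate([0, atan2(360, 675), 0]) cube([31, 43, 765]);
translate([813, 862, 0]) mirror([1, 0, 0]) rotate([0, atan2(360, 675), 0]) cube([31, 43, 765]);


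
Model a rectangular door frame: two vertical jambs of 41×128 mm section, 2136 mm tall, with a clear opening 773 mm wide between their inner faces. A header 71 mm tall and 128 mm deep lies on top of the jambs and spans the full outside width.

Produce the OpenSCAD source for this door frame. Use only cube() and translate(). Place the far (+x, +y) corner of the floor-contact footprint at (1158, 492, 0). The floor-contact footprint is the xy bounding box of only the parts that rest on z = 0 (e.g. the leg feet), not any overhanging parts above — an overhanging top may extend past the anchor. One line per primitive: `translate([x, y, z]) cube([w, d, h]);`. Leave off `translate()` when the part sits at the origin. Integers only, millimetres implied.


translate([303, 364, 0]) cube([41, 128, 2136]);
translate([1117, 364, 0]) cube([41, 128, 2136]);
translate([303, 364, 2136]) cube([855, 128, 71]);


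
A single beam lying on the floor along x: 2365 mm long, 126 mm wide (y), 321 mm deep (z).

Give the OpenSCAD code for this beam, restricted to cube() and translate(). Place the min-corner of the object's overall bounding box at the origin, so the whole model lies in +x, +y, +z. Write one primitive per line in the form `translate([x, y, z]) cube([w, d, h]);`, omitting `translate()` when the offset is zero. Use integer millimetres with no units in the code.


cube([2365, 126, 321]);


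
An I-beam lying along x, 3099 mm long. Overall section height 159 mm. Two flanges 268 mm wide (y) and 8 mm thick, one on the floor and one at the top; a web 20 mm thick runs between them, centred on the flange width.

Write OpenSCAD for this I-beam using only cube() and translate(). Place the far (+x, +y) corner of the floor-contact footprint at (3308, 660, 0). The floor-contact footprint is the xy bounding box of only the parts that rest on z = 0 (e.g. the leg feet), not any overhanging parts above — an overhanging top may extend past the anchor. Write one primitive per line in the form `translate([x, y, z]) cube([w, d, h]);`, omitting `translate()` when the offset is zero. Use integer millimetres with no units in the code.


translate([209, 392, 0]) cube([3099, 268, 8]);
translate([209, 516, 8]) cube([3099, 20, 143]);
translate([209, 392, 151]) cube([3099, 268, 8]);


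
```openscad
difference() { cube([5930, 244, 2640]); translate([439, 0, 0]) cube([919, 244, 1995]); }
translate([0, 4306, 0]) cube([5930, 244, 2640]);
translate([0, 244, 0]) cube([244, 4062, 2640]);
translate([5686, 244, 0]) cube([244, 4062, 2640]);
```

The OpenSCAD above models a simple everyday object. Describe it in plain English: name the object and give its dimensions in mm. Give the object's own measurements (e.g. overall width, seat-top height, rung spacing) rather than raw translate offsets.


A single room: four walls, each 2640 mm tall and 244 mm thick, enclosing an outside footprint 5930×4550 mm (x × y), no floor or roof. The front and back walls (−y and +y sides) run the full x-width; the side walls fit between their inner faces. A door opening 919 mm wide and 1995 mm tall is cut through the front wall from the floor up, its −x edge 439 mm from the wall's −x end.


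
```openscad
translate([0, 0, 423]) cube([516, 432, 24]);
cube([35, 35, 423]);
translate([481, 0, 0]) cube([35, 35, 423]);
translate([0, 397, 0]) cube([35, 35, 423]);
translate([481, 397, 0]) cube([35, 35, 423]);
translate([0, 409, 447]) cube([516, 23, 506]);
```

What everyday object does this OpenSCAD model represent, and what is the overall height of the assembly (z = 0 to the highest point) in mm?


A chair. The overall height is 953 mm.

A slab on four corner posts with a tall panel at the back — a chair. The seat slab sits at z = 423 with thickness 24, and the 506 mm backrest starts at the seat top, so the overall height is 423 + 24 + 506 = 953 mm.


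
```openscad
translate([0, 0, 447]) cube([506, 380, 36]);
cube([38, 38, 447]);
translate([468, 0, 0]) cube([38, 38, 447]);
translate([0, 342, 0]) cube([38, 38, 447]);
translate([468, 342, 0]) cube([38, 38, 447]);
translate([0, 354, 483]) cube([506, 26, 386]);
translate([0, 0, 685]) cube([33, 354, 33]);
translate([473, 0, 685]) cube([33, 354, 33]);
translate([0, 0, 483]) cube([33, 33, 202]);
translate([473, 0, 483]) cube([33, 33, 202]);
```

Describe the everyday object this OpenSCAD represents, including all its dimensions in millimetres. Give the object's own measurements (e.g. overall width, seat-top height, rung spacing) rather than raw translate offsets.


A chair. The seat is a 506×380×36 mm slab with its top at z = 483 mm, on four 38×38 mm corner legs (flush with the seat edges, standing on z = 0). A flat backrest 26 mm thick, 386 mm tall, spans the full seat width and rises from the seat top along its +y edge, rear face flush with the rear of the seat. Two armrests of 33×33 mm section run along each side from the seat's front edge to the front of the backrest, top faces 235 mm above the seat top and outer faces flush with the seat's x-edges; a 33×33 mm post under the front of each armrest stands on the seat at the front corner.


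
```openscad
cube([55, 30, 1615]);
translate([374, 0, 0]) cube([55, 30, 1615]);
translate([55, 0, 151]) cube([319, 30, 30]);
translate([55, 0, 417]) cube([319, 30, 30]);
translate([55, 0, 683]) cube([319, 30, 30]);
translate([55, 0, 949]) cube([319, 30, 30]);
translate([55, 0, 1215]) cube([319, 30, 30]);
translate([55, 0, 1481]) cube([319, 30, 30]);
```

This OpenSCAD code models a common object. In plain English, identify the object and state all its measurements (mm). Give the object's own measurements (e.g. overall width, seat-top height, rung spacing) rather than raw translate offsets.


A straight ladder. Two 55×30 mm vertical rails, 1615 mm tall, stand 429 mm apart (outside-to-outside) with their front faces coplanar on the −y side. 6 rungs, each 30 mm deep and 30 mm tall, span between the inner faces of the rails, front faces flush with the rails. The lowest rung's underside is at z = 151 mm and rungs are spaced 266 mm apart (underside to underside).


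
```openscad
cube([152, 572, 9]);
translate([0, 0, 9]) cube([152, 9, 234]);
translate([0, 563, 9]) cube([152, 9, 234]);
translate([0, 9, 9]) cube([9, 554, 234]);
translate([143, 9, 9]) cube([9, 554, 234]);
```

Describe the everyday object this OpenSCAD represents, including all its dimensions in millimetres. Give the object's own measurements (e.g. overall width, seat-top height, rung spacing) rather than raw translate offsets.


An open-topped rectangular box: outside dimensions 152×572×243 mm, with a uniform wall and base thickness of 9 mm. The base is a full 152×572 slab on the floor; four walls sit on top of the base. The front and back walls (the −y and +y sides) span the full width; the two side walls fit between them.


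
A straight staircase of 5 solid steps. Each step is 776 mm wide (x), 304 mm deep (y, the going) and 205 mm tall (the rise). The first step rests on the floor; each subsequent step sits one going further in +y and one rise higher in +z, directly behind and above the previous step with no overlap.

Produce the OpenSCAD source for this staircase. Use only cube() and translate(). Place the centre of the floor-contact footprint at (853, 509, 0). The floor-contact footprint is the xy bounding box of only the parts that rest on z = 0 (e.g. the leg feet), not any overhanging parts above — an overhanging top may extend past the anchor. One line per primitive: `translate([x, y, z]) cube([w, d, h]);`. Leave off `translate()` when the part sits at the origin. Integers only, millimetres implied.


translate([465, 357, 0]) cube([776, 304, 205]);
translate([465, 661, 205]) cube([776, 304, 205]);
translate([465, 965, 410]) cube([776, 304, 205]);
translate([465, 1269, 615]) cube([776, 304, 205]);
translate([465, 1573, 820]) cube([776, 304, 205]);


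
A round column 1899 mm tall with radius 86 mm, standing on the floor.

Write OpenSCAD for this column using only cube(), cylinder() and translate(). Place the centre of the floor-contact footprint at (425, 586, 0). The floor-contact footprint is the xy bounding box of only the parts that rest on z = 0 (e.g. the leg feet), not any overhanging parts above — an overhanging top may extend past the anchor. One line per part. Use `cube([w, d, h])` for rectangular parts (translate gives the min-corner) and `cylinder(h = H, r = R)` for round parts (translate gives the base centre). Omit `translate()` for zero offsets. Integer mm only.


translate([425, 586, 0]) cylinder(h = 1899, r = 86);


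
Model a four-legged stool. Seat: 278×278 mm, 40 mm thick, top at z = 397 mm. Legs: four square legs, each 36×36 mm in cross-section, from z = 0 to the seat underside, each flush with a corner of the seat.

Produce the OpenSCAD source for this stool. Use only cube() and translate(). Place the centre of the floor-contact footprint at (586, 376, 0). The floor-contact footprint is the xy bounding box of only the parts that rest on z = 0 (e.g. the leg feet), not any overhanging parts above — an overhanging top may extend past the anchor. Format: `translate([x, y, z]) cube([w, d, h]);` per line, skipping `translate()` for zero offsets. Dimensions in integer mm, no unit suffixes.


// leg_h = 397 - 40 = 357
translate([447, 237, 357]) cube([278, 278, 40]);
translate([447, 237, 0]) cube([36, 36, 357]);
translate([689, 237, 0]) cube([36, 36, 357]);
translate([447, 479, 0]) cube([36, 36, 357]);
translate([689, 479, 0]) cube([36, 36, 357]);


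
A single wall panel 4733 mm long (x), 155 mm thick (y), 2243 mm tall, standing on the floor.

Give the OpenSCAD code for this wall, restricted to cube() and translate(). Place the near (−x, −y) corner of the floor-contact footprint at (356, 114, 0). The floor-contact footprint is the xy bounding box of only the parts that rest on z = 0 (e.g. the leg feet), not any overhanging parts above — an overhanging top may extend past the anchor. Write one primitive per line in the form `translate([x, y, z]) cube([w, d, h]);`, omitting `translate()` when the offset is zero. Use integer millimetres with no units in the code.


translate([356, 114, 0]) cube([4733, 155, 2243]);


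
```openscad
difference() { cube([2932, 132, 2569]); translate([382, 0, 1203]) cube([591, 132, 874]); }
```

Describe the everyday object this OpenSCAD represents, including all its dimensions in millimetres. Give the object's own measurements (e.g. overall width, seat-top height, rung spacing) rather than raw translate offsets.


A wall 2932 mm long (x), 132 mm thick (y), 2569 mm tall, with a rectangular window opening cut through it. The opening is 591 mm wide and 874 mm tall; its sill is at z = 1203 mm and its near (−x) edge is 382 mm from the wall's −x end. The opening passes through the full wall thickness.


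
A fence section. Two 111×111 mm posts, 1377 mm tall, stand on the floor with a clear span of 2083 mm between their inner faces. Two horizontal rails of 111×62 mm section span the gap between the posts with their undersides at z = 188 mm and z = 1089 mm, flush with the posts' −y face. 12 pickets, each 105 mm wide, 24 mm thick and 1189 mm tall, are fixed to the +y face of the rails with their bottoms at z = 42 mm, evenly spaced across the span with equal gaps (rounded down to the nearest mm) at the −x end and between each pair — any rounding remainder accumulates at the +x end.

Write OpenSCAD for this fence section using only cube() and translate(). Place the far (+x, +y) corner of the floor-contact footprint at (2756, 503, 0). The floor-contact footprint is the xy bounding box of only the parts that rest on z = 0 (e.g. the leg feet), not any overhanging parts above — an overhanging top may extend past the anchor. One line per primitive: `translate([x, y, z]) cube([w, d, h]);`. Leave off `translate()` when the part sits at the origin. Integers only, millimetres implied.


translate([451, 392, 0]) cube([111, 111, 1377]);
translate([2645, 392, 0]) cube([111, 111, 1377]);
translate([562, 392, 188]) cube([2083, 111, 62]);
translate([562, 392, 1089]) cube([2083, 111, 62]);
translate([625, 503, 42]) cube([105, 24, 1189]);
translate([793, 503, 42]) cube([105, 24, 1189]);
translate([961, 503, 42]) cube([105, 24, 1189]);
translate([1129, 503, 42]) cube([105, 24, 1189]);
translate([1297, 503, 42]) cube([105, 24, 1189]);
translate([1465, 503, 42]) cube([105, 24, 1189]);
translate([1633, 503, 42]) cube([105, 24, 1189]);
translate([1801, 503, 42]) cube([105, 24, 1189]);
translate([1969, 503, 42]) cube([105, 24, 1189]);
translate([2137, 503, 42]) cube([105, 24, 1189]);
translate([2305, 503, 42]) cube([105, 24, 1189]);
translate([2473, 503, 42]) cube([105, 24, 1189]);


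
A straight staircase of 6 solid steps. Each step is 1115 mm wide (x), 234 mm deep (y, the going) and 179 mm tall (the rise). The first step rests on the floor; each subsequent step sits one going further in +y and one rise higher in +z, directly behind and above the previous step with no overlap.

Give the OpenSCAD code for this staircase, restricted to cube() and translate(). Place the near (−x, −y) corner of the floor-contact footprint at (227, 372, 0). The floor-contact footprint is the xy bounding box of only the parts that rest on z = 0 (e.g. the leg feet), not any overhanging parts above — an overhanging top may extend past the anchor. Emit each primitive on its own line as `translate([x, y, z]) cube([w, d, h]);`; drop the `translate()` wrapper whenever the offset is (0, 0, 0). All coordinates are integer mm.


translate([227, 372, 0]) cube([1115, 234, 179]);
translate([227, 606, 179]) cube([1115, 234, 179]);
translate([227, 840, 358]) cube([1115, 234, 179]);
translate([227, 1074, 537]) cube([1115, 234, 179]);
translate([227, 1308, 716]) cube([1115, 234, 179]);
translate([227, 1542, 895]) cube([1115, 234, 179]);


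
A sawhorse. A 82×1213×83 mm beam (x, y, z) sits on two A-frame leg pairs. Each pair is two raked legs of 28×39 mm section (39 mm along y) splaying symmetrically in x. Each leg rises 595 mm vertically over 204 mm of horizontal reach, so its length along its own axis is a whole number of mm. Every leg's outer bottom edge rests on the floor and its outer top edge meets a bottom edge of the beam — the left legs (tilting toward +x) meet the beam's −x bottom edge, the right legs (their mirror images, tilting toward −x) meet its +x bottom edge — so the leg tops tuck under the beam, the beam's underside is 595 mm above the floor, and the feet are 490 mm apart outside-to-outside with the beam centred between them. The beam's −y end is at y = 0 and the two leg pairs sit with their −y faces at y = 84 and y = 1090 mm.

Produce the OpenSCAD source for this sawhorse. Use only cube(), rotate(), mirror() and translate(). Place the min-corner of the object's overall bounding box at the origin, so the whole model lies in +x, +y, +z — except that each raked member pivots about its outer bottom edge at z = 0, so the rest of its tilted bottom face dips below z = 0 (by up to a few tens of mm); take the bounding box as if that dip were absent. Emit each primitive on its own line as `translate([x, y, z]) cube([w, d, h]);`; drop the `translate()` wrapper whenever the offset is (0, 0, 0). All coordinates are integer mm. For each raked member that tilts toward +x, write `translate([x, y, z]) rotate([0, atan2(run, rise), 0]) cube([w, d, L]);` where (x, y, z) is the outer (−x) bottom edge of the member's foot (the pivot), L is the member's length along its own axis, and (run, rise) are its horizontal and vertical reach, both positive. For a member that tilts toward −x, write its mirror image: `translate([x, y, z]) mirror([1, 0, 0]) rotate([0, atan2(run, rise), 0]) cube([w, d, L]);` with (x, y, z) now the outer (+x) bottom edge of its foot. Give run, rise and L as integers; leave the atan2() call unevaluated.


translate([204, 0, 595]) cube([82, 1213, 83]);
translate([0, 84, 0]) rotate([0, atan2(204, 595), 0]) cube([28, 39, 629]);
translate([490, 84, 0]) mirror([1, 0, 0]) rotate([0, atan2(204, 595), 0]) cube([28, 39, 629]);
translate([0, 1090, 0]) rotate([0, atan2(204, 595), 0]) cube([28, 39, 629]);
translate([490, 1090, 0]) mirror([1, 0, 0]) rotate([0, atan2(204, 595), 0]) cube([28, 39, 629]);


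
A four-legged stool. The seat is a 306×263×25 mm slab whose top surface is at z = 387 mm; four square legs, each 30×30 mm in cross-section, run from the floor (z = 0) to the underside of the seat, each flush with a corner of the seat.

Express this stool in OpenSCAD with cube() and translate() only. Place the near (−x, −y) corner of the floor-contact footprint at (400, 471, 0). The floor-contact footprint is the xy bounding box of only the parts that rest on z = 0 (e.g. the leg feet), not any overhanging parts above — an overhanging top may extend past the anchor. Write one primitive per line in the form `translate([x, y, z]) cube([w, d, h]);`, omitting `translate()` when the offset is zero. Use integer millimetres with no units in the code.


translate([400, 471, 362]) cube([306, 263, 25]);
translate([400, 471, 0]) cube([30, 30, 362]);
translate([676, 471, 0]) cube([30, 30, 362]);
translate([400, 704, 0]) cube([30, 30, 362]);
translate([676, 704, 0]) cube([30, 30, 362]);


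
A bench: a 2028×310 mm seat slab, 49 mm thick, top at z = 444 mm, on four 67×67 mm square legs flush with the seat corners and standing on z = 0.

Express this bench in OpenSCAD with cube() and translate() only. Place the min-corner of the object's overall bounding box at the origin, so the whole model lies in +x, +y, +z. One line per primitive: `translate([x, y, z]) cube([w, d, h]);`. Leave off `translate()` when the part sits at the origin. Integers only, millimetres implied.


// leg_h = 444 − 49 = 395
translate([0, 0, 395]) cube([2028, 310, 49]);
cube([67, 67, 395]);
translate([0, 243, 0]) cube([67, 67, 395]);
translate([1961, 0, 0]) cube([67, 67, 395]);
translate([1961, 243, 0]) cube([67, 67, 395]);


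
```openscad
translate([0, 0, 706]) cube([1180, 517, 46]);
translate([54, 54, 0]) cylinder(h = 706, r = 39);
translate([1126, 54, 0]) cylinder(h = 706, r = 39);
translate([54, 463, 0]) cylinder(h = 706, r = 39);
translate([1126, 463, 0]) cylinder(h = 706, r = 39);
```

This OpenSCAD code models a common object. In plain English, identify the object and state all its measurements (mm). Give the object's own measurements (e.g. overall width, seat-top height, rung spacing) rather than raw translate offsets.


A rectangular dining table. The top is 1180×517×46 mm with its upper surface at z = 752 mm. It stands on four round legs of 78 mm diameter, each leg's bounding box inset 15 mm from the nearest pair of top edges, running from the floor to the underside of the top.


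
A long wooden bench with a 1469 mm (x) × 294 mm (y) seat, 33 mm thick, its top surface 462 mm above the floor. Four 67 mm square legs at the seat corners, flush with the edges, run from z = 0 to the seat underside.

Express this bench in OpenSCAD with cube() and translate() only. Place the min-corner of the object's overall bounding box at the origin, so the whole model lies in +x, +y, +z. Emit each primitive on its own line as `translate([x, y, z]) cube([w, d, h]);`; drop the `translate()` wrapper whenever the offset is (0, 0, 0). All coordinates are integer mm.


// leg_h = 462 − 33 = 429
translate([0, 0, 429]) cube([1469, 294, 33]);
cube([67, 67, 429]);
translate([0, 227, 0]) cube([67, 67, 429]);
translate([1402, 0, 0]) cube([67, 67, 429]);
translate([1402, 227, 0]) cube([67, 67, 429]);


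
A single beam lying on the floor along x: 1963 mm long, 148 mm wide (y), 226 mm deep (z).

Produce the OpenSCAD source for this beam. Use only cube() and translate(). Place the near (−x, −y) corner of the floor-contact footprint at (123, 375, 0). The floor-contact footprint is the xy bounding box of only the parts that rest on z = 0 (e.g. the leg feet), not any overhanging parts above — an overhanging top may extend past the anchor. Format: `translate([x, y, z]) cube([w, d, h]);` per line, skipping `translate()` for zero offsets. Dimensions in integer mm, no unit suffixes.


translate([123, 375, 0]) cube([1963, 148, 226]);


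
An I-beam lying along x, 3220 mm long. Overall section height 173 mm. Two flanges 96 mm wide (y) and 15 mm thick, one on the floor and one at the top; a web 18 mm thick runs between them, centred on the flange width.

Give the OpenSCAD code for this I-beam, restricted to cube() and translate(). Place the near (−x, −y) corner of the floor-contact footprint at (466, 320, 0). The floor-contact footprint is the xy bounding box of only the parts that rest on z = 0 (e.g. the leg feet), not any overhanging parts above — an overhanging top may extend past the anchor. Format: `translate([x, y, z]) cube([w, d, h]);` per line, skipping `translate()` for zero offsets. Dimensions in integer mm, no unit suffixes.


translate([466, 320, 0]) cube([3220, 96, 15]);
translate([466, 359, 15]) cube([3220, 18, 143]);
translate([466, 320, 158]) cube([3220, 96, 15]);


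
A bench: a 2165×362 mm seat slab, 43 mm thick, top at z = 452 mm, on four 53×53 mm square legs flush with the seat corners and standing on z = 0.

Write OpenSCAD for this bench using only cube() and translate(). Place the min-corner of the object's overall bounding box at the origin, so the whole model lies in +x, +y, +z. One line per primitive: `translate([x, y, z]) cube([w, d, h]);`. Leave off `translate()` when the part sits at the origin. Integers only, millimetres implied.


translate([0, 0, 409]) cube([2165, 362, 43]);
cube([53, 53, 409]);
translate([0, 309, 0]) cube([53, 53, 409]);
translate([2112, 0, 0]) cube([53, 53, 409]);
translate([2112, 309, 0]) cube([53, 53, 409]);


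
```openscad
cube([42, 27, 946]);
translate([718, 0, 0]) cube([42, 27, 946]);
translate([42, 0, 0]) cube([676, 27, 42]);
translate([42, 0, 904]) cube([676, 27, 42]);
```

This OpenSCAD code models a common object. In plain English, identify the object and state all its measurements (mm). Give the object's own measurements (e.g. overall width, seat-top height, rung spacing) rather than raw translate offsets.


A rectangular picture frame lying in the x–z plane (depth along y). The opening is 676 mm wide (x) by 862 mm tall (z), surrounded by a border 42 mm wide on all four sides. The frame is 27 mm deep and is made of two full-height vertical stiles with two horizontal rails fitted between them.


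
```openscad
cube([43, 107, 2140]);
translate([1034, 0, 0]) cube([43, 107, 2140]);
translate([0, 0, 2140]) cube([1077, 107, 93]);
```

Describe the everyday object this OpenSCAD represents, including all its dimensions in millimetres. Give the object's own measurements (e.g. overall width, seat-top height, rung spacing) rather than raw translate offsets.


A door frame. The clear opening is 991 mm wide and 2140 mm high. Two 43 mm wide jambs, 107 mm deep, stand either side of the opening from the floor to the top of the opening. A 93 mm thick head sits across the top of both jambs, spanning the full outside width of the frame.
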